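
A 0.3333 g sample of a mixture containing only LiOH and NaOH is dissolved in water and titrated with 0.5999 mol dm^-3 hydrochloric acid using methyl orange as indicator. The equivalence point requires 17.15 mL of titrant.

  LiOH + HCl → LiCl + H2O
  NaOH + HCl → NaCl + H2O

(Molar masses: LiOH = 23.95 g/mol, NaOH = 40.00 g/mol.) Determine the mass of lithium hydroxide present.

n(HCl) = 0.01715 × 0.5999 = 0.01029 mol
Let x = n(LiOH), y = n(NaOH).
Titrant: 1x + 1y = 0.01029;  mass: 23.95x + 40.00y = 0.3333
Solving, x = 4.874 × 10^-3 mol, y = 5.414 × 10^-3 mol
mass of LiOH = 4.874 × 10^-3 × 23.95 = 0.1167 g

0.1167 g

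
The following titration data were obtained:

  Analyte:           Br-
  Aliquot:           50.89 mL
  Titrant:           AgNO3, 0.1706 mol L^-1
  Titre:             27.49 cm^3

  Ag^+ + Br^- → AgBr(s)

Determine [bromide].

n(AgNO3) = 0.02749 L × 0.1706 mol/L = 4.690 × 10^-3 mol
n(Br-) = 4.690 × 10^-3 mol (1:1 mole ratio)
[Br-] = 4.690 × 10^-3 mol / 0.05089 L = 0.09216 mol/L

0.09216 mol/L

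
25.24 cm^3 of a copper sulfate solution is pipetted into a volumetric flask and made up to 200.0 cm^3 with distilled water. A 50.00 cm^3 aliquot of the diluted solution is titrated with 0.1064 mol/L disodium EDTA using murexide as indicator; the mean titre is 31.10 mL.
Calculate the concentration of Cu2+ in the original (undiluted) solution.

Cu^2+ + EDTA^4- → [Cu(EDTA)]^2-
n(EDTA) = 0.03110 × 0.1064 = 3.309 × 10^-3 mol
n(Cu2+) in the aliquot = 3.309 × 10^-3 mol (1:1 ratio)
[Cu2+]_dilute = 3.309 × 10^-3 / 0.05000 = 0.06618 mol/L
Dilution factor = 200.0 / 25.24 = 7.924
[Cu2+]_stock = 0.06618 × 7.924 = 0.5244 mol/L

0.5244 mol/L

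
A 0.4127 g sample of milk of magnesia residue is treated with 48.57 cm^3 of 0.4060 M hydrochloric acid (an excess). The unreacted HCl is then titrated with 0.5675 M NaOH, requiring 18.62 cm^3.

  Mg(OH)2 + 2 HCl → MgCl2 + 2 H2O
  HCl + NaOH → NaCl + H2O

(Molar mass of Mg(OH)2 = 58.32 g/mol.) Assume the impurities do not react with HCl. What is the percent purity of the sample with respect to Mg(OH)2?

n(HCl) added = 0.04857 × 0.4060 = 0.01972 mol
n(NaOH) used in back-titration = 0.01862 × 0.5675 = 0.01057 mol
n(HCl) left over = 0.01057 mol (1:1 ratio)
n(HCl) consumed by analyte = 0.01972 − 0.01057 = 9.153 × 10^-3 mol
From the 1:2 ratio, n(Mg(OH)2) = 1/2 × 9.153 × 10^-3 = 4.576 × 10^-3 mol
mass of Mg(OH)2 = 4.576 × 10^-3 × 58.32 = 0.2669 g
% Mg(OH)2 = 0.2669 / 0.4127 × 100 = 64.67 %

64.67 %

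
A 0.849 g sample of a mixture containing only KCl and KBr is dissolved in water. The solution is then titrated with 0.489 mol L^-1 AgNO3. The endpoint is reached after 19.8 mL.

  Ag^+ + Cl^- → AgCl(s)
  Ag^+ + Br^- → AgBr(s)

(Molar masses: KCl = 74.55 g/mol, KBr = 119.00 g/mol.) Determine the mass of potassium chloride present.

n(AgNO3) = 0.0198 × 0.489 = 9.68 × 10^-3 mol
Let x = n(KCl), y = n(KBr).
Titrant: 1x + 1y = 9.68 × 10^-3;  mass: 74.55x + 119.00y = 0.849
Solving, x = 6.82 × 10^-3 mol, y = 2.86 × 10^-3 mol
mass of KCl = 6.82 × 10^-3 × 74.55 = 0.508 g

0.508 g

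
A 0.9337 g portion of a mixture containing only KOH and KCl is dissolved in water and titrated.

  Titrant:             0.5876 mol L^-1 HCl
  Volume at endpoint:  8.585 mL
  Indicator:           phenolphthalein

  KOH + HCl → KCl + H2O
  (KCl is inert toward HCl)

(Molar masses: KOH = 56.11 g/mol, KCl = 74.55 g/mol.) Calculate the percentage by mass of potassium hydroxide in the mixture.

n(HCl) = 0.008585 × 0.5876 = 5.045 × 10^-3 mol
Let x = n(KOH), y = n(KCl).
Titrant: 1x = 5.045 × 10^-3;  mass: 56.11x + 74.55y = 0.9337
Solving, x = 5.045 × 10^-3 mol, y = 8.728 × 10^-3 mol
mass of KOH = 5.045 × 10^-3 × 56.11 = 0.2830 g
% KOH = 0.2830 / 0.9337 × 100 = 30.31 %

30.31 %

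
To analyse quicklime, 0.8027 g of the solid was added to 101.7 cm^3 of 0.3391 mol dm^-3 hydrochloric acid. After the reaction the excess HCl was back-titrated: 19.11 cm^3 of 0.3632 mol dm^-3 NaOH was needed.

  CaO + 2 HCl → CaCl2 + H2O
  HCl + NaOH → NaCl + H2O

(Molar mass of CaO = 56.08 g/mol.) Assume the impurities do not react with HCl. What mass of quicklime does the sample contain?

n(HCl) added = 0.1017 × 0.3391 = 0.03449 mol
n(NaOH) used in back-titration = 0.01911 × 0.3632 = 6.941 × 10^-3 mol
n(HCl) left over = 6.941 × 10^-3 mol (1:1 ratio)
n(HCl) consumed by analyte = 0.03449 − 6.941 × 10^-3 = 0.02755 mol
From the 1:2 ratio, n(CaO) = 1/2 × 0.02755 = 0.01377 mol
mass of CaO = 0.01377 × 56.08 = 0.7724 g

0.7724 g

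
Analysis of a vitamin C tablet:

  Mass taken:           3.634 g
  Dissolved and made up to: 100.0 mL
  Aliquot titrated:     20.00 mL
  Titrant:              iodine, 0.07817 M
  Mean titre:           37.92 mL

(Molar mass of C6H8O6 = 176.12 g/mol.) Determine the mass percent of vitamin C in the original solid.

C6H8O6 + I2 → C6H6O6 + 2 HI
n(I2) per titration = 0.03792 × 0.07817 = 2.964 × 10^-3 mol
n(C6H8O6) in each aliquot = 2.964 × 10^-3 mol (1:1 ratio)
n(C6H8O6) in the whole flask = 2.964 × 10^-3 × 100.0/20.00 = 0.01482 mol
mass of C6H8O6 = 0.01482 × 176.12 = 2.610 g
% C6H8O6 = 2.610 / 3.634 × 100 = 71.83 %

71.83 %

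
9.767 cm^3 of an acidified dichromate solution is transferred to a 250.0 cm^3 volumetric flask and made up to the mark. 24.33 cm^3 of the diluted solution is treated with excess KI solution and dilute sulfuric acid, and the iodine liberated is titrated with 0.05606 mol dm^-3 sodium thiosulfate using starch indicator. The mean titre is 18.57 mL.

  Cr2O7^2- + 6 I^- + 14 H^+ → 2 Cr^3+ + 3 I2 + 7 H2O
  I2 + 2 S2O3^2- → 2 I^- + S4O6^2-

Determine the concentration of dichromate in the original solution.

0.1825 mol/L

n(S2O3^2-) = 0.01857 × 0.05606 = 1.041 × 10^-3 mol
n(I2) = n(S2O3^2-)/2 = 5.205 × 10^-4 mol
From the 1:3 ratio, n(Cr2O7^2-) in the aliquot = 1/3 × 5.205 × 10^-4 = 1.735 × 10^-4 mol
[Cr2O7^2-]_dilute = 1.735 × 10^-4 / 0.02433 = 0.007131 mol/L
[Cr2O7^2-]_original = 0.007131 × 250.0/9.767 = 0.1825 mol/L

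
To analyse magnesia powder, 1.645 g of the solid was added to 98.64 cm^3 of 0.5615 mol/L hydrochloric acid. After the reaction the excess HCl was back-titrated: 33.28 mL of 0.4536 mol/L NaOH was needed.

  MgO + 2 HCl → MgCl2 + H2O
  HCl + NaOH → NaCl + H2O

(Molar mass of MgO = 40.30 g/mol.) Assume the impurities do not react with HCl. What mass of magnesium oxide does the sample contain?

n(HCl) added = 0.09864 × 0.5615 = 0.05539 mol
n(NaOH) used in back-titration = 0.03328 × 0.4536 = 0.01510 mol
n(HCl) left over = 0.01510 mol (1:1 ratio)
n(HCl) consumed by analyte = 0.05539 − 0.01510 = 0.04029 mol
From the 1:2 ratio, n(MgO) = 1/2 × 0.04029 = 0.02015 mol
mass of MgO = 0.02015 × 40.30 = 0.8119 g

0.8119 g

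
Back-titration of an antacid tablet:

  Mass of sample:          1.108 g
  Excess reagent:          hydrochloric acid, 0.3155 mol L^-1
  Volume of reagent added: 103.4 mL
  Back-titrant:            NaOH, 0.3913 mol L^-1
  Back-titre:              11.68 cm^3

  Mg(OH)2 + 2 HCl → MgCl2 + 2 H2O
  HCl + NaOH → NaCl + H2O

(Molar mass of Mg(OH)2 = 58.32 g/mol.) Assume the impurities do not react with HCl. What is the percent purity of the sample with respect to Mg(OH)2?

n(HCl) added = 0.1034 × 0.3155 = 0.03262 mol
n(NaOH) used in back-titration = 0.01168 × 0.3913 = 4.570 × 10^-3 mol
n(HCl) left over = 4.570 × 10^-3 mol (1:1 ratio)
n(HCl) consumed by analyte = 0.03262 − 4.570 × 10^-3 = 0.02805 mol
From the 1:2 ratio, n(Mg(OH)2) = 1/2 × 0.02805 = 0.01403 mol
mass of Mg(OH)2 = 0.01403 × 58.32 = 0.8180 g
% Mg(OH)2 = 0.8180 / 1.108 × 100 = 73.83 %

73.83 %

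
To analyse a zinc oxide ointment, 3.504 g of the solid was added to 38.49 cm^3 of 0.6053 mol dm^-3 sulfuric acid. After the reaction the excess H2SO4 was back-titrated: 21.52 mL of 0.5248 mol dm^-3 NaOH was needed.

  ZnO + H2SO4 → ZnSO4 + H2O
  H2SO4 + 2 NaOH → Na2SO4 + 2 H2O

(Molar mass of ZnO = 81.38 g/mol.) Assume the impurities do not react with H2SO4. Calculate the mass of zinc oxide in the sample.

n(H2SO4) added = 0.03849 × 0.6053 = 0.02330 mol
n(NaOH) used in back-titration = 0.02152 × 0.5248 = 0.01129 mol
From the 1:2 ratio, n(H2SO4) left over = 1/2 × 0.01129 = 5.647 × 10^-3 mol
n(H2SO4) consumed by analyte = 0.02330 − 5.647 × 10^-3 = 0.01765 mol
n(ZnO) = 0.01765 mol (1:1 ratio)
mass of ZnO = 0.01765 × 81.38 = 1.436 g

1.436 g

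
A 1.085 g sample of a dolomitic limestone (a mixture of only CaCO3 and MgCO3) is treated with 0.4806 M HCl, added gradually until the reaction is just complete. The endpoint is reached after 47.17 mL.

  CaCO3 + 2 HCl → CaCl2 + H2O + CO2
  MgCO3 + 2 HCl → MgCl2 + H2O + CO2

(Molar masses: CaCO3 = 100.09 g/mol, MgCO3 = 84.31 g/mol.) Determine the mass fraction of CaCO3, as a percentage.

n(HCl) = 0.04717 × 0.4806 = 0.02267 mol
Let x = n(CaCO3), y = n(MgCO3).
Titrant: 2x + 2y = 0.02267;  mass: 100.09x + 84.31y = 1.085
Solving, x = 8.197 × 10^-3 mol, y = 3.138 × 10^-3 mol
mass of CaCO3 = 8.197 × 10^-3 × 100.09 = 0.8204 g
% CaCO3 = 0.8204 / 1.085 × 100 = 75.62 %

75.62 %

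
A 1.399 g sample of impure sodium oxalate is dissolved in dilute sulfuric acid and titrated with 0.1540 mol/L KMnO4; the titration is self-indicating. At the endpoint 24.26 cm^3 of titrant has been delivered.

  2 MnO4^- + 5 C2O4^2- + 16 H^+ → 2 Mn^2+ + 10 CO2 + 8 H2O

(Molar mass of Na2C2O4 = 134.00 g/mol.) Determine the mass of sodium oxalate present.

1.252 g

n(KMnO4) = 0.02426 L × 0.1540 mol/L = 3.736 × 10^-3 mol
From the 5:2 ratio, n(Na2C2O4) = 5/2 × 3.736 × 10^-3 = 9.340 × 10^-3 mol
mass of Na2C2O4 = 9.340 × 10^-3 × 134.00 g/mol = 1.252 g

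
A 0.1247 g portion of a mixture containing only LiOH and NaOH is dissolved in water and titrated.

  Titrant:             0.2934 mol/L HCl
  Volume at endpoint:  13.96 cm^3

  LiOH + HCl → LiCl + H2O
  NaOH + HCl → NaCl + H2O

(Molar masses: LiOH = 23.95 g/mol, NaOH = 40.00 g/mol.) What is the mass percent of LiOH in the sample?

n(HCl) = 0.01396 × 0.2934 = 4.096 × 10^-3 mol
Let x = n(LiOH), y = n(NaOH).
Titrant: 1x + 1y = 4.096 × 10^-3;  mass: 23.95x + 40.00y = 0.1247
Solving, x = 2.438 × 10^-3 mol, y = 1.658 × 10^-3 mol
mass of LiOH = 2.438 × 10^-3 × 23.95 = 0.05840 g
% LiOH = 0.05840 / 0.1247 × 100 = 46.83 %

46.83 %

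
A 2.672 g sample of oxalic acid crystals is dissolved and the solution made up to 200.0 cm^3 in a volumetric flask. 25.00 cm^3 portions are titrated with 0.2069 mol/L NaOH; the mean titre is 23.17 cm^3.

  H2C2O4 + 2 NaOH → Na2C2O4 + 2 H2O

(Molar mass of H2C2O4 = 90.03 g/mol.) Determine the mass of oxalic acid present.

n(NaOH) per titration = 0.02317 × 0.2069 = 4.794 × 10^-3 mol
From the 1:2 ratio, n(H2C2O4) in each aliquot = 1/2 × 4.794 × 10^-3 = 2.397 × 10^-3 mol
n(H2C2O4) in the whole flask = 2.397 × 10^-3 × 200.0/25.00 = 0.01918 mol
mass of H2C2O4 = 0.01918 × 90.03 = 1.726 g

1.726 g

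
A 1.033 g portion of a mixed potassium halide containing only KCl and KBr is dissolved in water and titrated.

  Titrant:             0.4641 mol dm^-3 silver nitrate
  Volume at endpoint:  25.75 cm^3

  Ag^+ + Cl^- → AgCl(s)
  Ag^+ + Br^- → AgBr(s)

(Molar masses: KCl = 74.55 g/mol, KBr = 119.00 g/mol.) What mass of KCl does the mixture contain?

n(AgNO3) = 0.02575 × 0.4641 = 0.01195 mol
Let x = n(KCl), y = n(KBr).
Titrant: 1x + 1y = 0.01195;  mass: 74.55x + 119.00y = 1.033
Solving, x = 8.754 × 10^-3 mol, y = 3.197 × 10^-3 mol
mass of KCl = 8.754 × 10^-3 × 74.55 = 0.6526 g

0.6526 g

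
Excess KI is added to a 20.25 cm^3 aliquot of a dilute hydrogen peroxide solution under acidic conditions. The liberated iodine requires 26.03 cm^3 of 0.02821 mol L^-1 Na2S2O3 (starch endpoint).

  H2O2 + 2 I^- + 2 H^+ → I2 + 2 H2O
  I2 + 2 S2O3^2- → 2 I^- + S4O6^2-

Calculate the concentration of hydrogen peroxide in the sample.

0.01813 mol/L

n(S2O3^2-) = 0.02603 × 0.02821 = 7.343 × 10^-4 mol
n(I2) = n(S2O3^2-)/2 = 3.672 × 10^-4 mol
n(H2O2) in the aliquot = 3.672 × 10^-4 mol (1:1 ratio)
[H2O2] = 3.672 × 10^-4 / 0.02025 = 0.01813 mol/L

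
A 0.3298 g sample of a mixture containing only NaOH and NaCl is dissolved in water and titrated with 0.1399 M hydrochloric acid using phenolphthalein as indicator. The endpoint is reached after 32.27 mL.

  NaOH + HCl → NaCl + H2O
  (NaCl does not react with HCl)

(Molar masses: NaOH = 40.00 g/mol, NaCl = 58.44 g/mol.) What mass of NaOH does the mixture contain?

n(HCl) = 0.03227 × 0.1399 = 4.515 × 10^-3 mol
Let x = n(NaOH), y = n(NaCl).
Titrant: 1x = 4.515 × 10^-3;  mass: 40.00x + 58.44y = 0.3298
Solving, x = 4.515 × 10^-3 mol, y = 2.553 × 10^-3 mol
mass of NaOH = 4.515 × 10^-3 × 40.00 = 0.1806 g

0.1806 g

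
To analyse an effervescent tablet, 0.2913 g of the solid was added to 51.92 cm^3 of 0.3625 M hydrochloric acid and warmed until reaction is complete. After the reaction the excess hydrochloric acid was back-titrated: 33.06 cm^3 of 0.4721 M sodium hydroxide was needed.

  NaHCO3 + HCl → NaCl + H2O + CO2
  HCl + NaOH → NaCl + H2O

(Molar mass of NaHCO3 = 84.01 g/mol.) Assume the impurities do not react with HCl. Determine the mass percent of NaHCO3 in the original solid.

n(HCl) added = 0.05192 × 0.3625 = 0.01882 mol
n(NaOH) used in back-titration = 0.03306 × 0.4721 = 0.01561 mol
n(HCl) left over = 0.01561 mol (1:1 ratio)
n(HCl) consumed by analyte = 0.01882 − 0.01561 = 3.213 × 10^-3 mol
n(NaHCO3) = 3.213 × 10^-3 mol (1:1 ratio)
mass of NaHCO3 = 3.213 × 10^-3 × 84.01 = 0.2700 g
% NaHCO3 = 0.2700 / 0.2913 × 100 = 92.67 %

92.67 %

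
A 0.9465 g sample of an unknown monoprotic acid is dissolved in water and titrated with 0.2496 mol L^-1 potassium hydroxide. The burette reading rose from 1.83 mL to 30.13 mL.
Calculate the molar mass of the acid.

134.0 g/mol

n(KOH) = 0.02830 L × 0.2496 mol/L = 7.064 × 10^-3 mol
n(HA) = 7.064 × 10^-3 mol (1:1 ratio)
M = m / n = 0.9465 g / 7.064 × 10^-3 mol = 134.0 g/mol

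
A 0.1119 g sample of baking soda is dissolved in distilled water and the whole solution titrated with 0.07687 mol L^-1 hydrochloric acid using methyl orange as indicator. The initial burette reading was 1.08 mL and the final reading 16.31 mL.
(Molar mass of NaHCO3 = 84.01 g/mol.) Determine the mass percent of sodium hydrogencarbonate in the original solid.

87.89 %

NaHCO3 + HCl → NaCl + H2O + CO2
n(HCl) = 0.01523 L × 0.07687 mol/L = 1.171 × 10^-3 mol
n(NaHCO3) = 1.171 × 10^-3 mol (1:1 ratio)
mass of NaHCO3 = 1.171 × 10^-3 × 84.01 g/mol = 0.09835 g
% NaHCO3 = 0.09835 / 0.1119 × 100 = 87.89 %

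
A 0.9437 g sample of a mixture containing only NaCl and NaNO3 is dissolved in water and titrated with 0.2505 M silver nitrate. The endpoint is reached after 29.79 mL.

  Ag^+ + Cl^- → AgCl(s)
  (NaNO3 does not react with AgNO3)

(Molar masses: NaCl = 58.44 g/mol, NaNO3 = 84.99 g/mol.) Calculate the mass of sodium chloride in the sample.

0.4361 g

n(AgNO3) = 0.02979 × 0.2505 = 7.462 × 10^-3 mol
Let x = n(NaCl), y = n(NaNO3).
Titrant: 1x = 7.462 × 10^-3;  mass: 58.44x + 84.99y = 0.9437
Solving, x = 7.462 × 10^-3 mol, y = 5.972 × 10^-3 mol
mass of NaCl = 7.462 × 10^-3 × 58.44 = 0.4361 g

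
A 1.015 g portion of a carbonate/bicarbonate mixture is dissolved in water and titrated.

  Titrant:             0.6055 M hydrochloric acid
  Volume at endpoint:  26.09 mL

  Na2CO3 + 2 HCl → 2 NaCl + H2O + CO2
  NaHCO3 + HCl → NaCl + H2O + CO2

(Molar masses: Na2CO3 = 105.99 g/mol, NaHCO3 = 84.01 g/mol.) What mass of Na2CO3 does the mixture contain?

n(HCl) = 0.02609 × 0.6055 = 0.01580 mol
Let x = n(Na2CO3), y = n(NaHCO3).
Titrant: 2x + 1y = 0.01580;  mass: 105.99x + 84.01y = 1.015
Solving, x = 5.032 × 10^-3 mol, y = 5.733 × 10^-3 mol
mass of Na2CO3 = 5.032 × 10^-3 × 105.99 = 0.5334 g

0.5334 g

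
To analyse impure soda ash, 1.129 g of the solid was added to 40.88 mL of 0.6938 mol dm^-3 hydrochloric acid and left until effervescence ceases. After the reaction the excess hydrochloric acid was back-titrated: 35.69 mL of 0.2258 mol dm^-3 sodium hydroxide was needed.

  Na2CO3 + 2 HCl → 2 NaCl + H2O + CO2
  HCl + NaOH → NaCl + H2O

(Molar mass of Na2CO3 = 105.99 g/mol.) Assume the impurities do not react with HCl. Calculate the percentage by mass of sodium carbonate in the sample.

95.31 %

n(HCl) added = 0.04088 × 0.6938 = 0.02836 mol
n(NaOH) used in back-titration = 0.03569 × 0.2258 = 8.059 × 10^-3 mol
n(HCl) left over = 8.059 × 10^-3 mol (1:1 ratio)
n(HCl) consumed by analyte = 0.02836 − 8.059 × 10^-3 = 0.02030 mol
From the 1:2 ratio, n(Na2CO3) = 1/2 × 0.02030 = 0.01015 mol
mass of Na2CO3 = 0.01015 × 105.99 = 1.076 g
% Na2CO3 = 1.076 / 1.129 × 100 = 95.31 %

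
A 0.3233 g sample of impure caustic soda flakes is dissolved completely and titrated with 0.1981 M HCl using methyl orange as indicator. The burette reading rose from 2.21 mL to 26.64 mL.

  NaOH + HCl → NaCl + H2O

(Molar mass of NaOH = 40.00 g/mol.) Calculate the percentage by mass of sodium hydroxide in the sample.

n(HCl) = 0.02443 L × 0.1981 mol/L = 4.840 × 10^-3 mol
n(NaOH) = 4.840 × 10^-3 mol (1:1 ratio)
mass of NaOH = 4.840 × 10^-3 × 40.00 g/mol = 0.1936 g
% NaOH = 0.1936 / 0.3233 × 100 = 59.88 %

59.88 %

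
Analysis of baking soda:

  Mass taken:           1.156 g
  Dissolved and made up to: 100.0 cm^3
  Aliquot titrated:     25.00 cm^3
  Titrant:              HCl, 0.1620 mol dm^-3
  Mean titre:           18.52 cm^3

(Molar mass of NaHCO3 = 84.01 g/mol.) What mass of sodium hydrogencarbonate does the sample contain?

1.008 g

NaHCO3 + HCl → NaCl + H2O + CO2
n(HCl) per titration = 0.01852 × 0.1620 = 3.000 × 10^-3 mol
n(NaHCO3) in each aliquot = 3.000 × 10^-3 mol (1:1 ratio)
n(NaHCO3) in the whole flask = 3.000 × 10^-3 × 100.0/25.00 = 0.01200 mol
mass of NaHCO3 = 0.01200 × 84.01 = 1.008 g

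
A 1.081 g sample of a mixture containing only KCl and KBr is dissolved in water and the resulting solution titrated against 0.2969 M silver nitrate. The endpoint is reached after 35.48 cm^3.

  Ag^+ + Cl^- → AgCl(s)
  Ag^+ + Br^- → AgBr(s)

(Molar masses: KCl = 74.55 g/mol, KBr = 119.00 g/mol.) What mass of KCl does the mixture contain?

n(AgNO3) = 0.03548 × 0.2969 = 0.01053 mol
Let x = n(KCl), y = n(KBr).
Titrant: 1x + 1y = 0.01053;  mass: 74.55x + 119.00y = 1.081
Solving, x = 3.882 × 10^-3 mol, y = 6.652 × 10^-3 mol
mass of KCl = 3.882 × 10^-3 × 74.55 = 0.2894 g

0.2894 g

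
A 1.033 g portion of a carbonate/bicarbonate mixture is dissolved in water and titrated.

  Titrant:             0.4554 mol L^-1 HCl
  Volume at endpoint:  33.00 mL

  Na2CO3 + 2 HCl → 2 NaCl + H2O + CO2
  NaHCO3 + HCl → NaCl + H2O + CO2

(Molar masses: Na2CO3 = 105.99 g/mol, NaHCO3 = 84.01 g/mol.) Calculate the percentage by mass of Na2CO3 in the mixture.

n(HCl) = 0.03300 × 0.4554 = 0.01503 mol
Let x = n(Na2CO3), y = n(NaHCO3).
Titrant: 2x + 1y = 0.01503;  mass: 105.99x + 84.01y = 1.033
Solving, x = 3.700 × 10^-3 mol, y = 7.628 × 10^-3 mol
mass of Na2CO3 = 3.700 × 10^-3 × 105.99 = 0.3922 g
% Na2CO3 = 0.3922 / 1.033 × 100 = 37.96 %

37.96 %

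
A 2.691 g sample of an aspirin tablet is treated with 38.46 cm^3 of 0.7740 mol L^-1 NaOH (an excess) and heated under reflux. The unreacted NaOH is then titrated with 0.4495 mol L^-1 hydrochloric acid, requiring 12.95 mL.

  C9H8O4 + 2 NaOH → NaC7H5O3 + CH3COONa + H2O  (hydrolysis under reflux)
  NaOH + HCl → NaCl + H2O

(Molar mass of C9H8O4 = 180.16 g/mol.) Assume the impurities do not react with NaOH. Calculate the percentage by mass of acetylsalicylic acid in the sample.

n(NaOH) added = 0.03846 × 0.7740 = 0.02977 mol
n(HCl) used in back-titration = 0.01295 × 0.4495 = 5.821 × 10^-3 mol
n(NaOH) left over = 5.821 × 10^-3 mol (1:1 ratio)
n(NaOH) consumed by analyte = 0.02977 − 5.821 × 10^-3 = 0.02395 mol
From the 1:2 ratio, n(C9H8O4) = 1/2 × 0.02395 = 0.01197 mol
mass of C9H8O4 = 0.01197 × 180.16 = 2.157 g
% C9H8O4 = 2.157 / 2.691 × 100 = 80.16 %

80.16 %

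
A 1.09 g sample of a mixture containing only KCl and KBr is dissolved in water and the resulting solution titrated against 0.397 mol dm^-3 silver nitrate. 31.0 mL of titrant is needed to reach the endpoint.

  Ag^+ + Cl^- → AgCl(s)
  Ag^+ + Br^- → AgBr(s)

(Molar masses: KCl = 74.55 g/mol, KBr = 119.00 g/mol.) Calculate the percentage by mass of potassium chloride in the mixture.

57.6 %

n(AgNO3) = 0.0310 × 0.397 = 0.0123 mol
Let x = n(KCl), y = n(KBr).
Titrant: 1x + 1y = 0.0123;  mass: 74.55x + 119.00y = 1.09
Solving, x = 8.43 × 10^-3 mol, y = 3.88 × 10^-3 mol
mass of KCl = 8.43 × 10^-3 × 74.55 = 0.628 g
% KCl = 0.628 / 1.09 × 100 = 57.6 %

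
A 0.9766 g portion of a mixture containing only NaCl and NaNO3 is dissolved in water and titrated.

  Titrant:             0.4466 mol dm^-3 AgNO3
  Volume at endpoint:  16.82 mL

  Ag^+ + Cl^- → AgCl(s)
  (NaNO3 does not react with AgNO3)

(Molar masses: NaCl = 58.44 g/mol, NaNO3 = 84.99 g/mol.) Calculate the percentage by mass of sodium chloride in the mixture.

n(AgNO3) = 0.01682 × 0.4466 = 7.512 × 10^-3 mol
Let x = n(NaCl), y = n(NaNO3).
Titrant: 1x = 7.512 × 10^-3;  mass: 58.44x + 84.99y = 0.9766
Solving, x = 7.512 × 10^-3 mol, y = 6.326 × 10^-3 mol
mass of NaCl = 7.512 × 10^-3 × 58.44 = 0.4390 g
% NaCl = 0.4390 / 0.9766 × 100 = 44.95 %

44.95 %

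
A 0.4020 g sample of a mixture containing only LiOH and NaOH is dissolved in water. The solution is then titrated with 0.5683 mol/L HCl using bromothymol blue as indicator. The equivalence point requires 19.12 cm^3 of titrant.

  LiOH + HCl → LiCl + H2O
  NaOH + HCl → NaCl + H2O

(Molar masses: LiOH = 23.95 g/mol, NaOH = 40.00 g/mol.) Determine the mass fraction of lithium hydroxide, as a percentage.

n(HCl) = 0.01912 × 0.5683 = 0.01087 mol
Let x = n(LiOH), y = n(NaOH).
Titrant: 1x + 1y = 0.01087;  mass: 23.95x + 40.00y = 0.4020
Solving, x = 2.033 × 10^-3 mol, y = 8.833 × 10^-3 mol
mass of LiOH = 2.033 × 10^-3 × 23.95 = 0.04870 g
% LiOH = 0.04870 / 0.4020 × 100 = 12.11 %

12.11 %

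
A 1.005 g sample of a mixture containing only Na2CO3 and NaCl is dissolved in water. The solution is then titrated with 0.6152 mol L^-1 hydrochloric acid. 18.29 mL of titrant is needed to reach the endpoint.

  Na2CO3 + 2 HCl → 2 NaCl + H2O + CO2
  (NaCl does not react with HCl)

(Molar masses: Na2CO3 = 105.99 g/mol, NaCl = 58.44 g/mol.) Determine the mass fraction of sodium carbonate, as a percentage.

n(HCl) = 0.01829 × 0.6152 = 0.01125 mol
Let x = n(Na2CO3), y = n(NaCl).
Titrant: 2x = 0.01125;  mass: 105.99x + 58.44y = 1.005
Solving, x = 5.626 × 10^-3 mol, y = 6.993 × 10^-3 mol
mass of Na2CO3 = 5.626 × 10^-3 × 105.99 = 0.5963 g
% Na2CO3 = 0.5963 / 1.005 × 100 = 59.33 %

59.33 %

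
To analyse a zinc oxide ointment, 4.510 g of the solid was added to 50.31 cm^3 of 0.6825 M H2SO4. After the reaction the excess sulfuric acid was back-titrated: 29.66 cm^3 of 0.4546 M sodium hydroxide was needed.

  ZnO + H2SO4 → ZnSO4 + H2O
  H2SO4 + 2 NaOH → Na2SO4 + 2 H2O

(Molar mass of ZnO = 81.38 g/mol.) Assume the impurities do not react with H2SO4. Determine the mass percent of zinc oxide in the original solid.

n(H2SO4) added = 0.05031 × 0.6825 = 0.03434 mol
n(NaOH) used in back-titration = 0.02966 × 0.4546 = 0.01348 mol
From the 1:2 ratio, n(H2SO4) left over = 1/2 × 0.01348 = 6.742 × 10^-3 mol
n(H2SO4) consumed by analyte = 0.03434 − 6.742 × 10^-3 = 0.02759 mol
n(ZnO) = 0.02759 mol (1:1 ratio)
mass of ZnO = 0.02759 × 81.38 = 2.246 g
% ZnO = 2.246 / 4.510 × 100 = 49.79 %

49.79 %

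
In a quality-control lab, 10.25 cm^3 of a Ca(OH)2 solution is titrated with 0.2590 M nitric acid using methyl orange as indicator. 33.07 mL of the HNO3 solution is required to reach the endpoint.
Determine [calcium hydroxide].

0.4178 M

Ca(OH)2 + 2 HNO3 → Ca(NO3)2 + 2 H2O
n(HNO3) = 0.03307 L × 0.2590 mol/L = 8.565 × 10^-3 mol
From the 1:2 mole ratio, n(Ca(OH)2) = 1/2 × 8.565 × 10^-3 = 4.283 × 10^-3 mol
[Ca(OH)2] = 4.283 × 10^-3 mol / 0.01025 L = 0.4178 mol/L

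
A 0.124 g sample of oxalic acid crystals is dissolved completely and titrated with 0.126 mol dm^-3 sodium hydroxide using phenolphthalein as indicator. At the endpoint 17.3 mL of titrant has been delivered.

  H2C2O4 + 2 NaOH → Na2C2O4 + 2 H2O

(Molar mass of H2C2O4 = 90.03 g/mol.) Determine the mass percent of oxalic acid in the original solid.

n(NaOH) = 0.0173 L × 0.126 mol/L = 2.18 × 10^-3 mol
From the 1:2 ratio, n(H2C2O4) = 1/2 × 2.18 × 10^-3 = 1.09 × 10^-3 mol
mass of H2C2O4 = 1.09 × 10^-3 × 90.03 g/mol = 0.0981 g
% H2C2O4 = 0.0981 / 0.124 × 100 = 79.1 %

79.1 %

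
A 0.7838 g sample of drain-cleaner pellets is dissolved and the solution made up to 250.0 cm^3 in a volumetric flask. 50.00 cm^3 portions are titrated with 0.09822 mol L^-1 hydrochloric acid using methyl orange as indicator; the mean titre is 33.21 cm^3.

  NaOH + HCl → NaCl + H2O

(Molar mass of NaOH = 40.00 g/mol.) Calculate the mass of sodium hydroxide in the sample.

0.6524 g

n(HCl) per titration = 0.03321 × 0.09822 = 3.262 × 10^-3 mol
n(NaOH) in each aliquot = 3.262 × 10^-3 mol (1:1 ratio)
n(NaOH) in the whole flask = 3.262 × 10^-3 × 250.0/50.00 = 0.01631 mol
mass of NaOH = 0.01631 × 40.00 = 0.6524 g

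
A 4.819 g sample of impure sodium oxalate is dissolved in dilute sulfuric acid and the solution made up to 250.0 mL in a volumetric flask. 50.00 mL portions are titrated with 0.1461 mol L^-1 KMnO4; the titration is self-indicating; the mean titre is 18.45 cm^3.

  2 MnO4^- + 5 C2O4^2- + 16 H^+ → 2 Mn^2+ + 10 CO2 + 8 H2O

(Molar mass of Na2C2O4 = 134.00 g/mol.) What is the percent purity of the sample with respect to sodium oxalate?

93.69 %

n(KMnO4) per titration = 0.01845 × 0.1461 = 2.696 × 10^-3 mol
From the 5:2 ratio, n(Na2C2O4) in each aliquot = 5/2 × 2.696 × 10^-3 = 6.739 × 10^-3 mol
n(Na2C2O4) in the whole flask = 6.739 × 10^-3 × 250.0/50.00 = 0.03369 mol
mass of Na2C2O4 = 0.03369 × 134.00 = 4.515 g
% Na2C2O4 = 4.515 / 4.819 × 100 = 93.69 %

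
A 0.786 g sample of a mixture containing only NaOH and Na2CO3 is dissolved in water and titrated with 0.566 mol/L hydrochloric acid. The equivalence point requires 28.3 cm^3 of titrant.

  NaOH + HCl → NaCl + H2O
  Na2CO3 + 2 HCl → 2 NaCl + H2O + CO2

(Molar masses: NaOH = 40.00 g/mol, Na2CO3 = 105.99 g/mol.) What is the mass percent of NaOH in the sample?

24.6 %

n(HCl) = 0.0283 × 0.566 = 0.0160 mol
Let x = n(NaOH), y = n(Na2CO3).
Titrant: 1x + 2y = 0.0160;  mass: 40.00x + 105.99y = 0.786
Solving, x = 4.84 × 10^-3 mol, y = 5.59 × 10^-3 mol
mass of NaOH = 4.84 × 10^-3 × 40.00 = 0.193 g
% NaOH = 0.193 / 0.786 × 100 = 24.6 %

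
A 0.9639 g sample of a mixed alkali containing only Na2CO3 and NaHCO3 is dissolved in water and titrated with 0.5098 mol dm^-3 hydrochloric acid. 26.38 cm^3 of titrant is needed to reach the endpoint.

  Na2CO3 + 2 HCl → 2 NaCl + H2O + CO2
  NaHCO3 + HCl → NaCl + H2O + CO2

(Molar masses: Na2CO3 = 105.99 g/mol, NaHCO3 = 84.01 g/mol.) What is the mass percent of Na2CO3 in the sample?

29.41 %

n(HCl) = 0.02638 × 0.5098 = 0.01345 mol
Let x = n(Na2CO3), y = n(NaHCO3).
Titrant: 2x + 1y = 0.01345;  mass: 105.99x + 84.01y = 0.9639
Solving, x = 2.675 × 10^-3 mol, y = 8.099 × 10^-3 mol
mass of Na2CO3 = 2.675 × 10^-3 × 105.99 = 0.2835 g
% Na2CO3 = 0.2835 / 0.9639 × 100 = 29.41 %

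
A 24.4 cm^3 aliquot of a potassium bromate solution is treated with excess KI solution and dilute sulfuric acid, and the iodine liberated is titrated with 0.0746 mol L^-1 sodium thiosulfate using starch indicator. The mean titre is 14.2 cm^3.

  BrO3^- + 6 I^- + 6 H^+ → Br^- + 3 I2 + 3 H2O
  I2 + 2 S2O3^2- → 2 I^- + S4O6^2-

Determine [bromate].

n(S2O3^2-) = 0.0142 × 0.0746 = 1.06 × 10^-3 mol
n(I2) = n(S2O3^2-)/2 = 5.30 × 10^-4 mol
From the 1:3 ratio, n(BrO3^-) in the aliquot = 1/3 × 5.30 × 10^-4 = 1.77 × 10^-4 mol
[BrO3^-] = 1.77 × 10^-4 / 0.0244 = 0.00724 mol/L

0.00724 mol/L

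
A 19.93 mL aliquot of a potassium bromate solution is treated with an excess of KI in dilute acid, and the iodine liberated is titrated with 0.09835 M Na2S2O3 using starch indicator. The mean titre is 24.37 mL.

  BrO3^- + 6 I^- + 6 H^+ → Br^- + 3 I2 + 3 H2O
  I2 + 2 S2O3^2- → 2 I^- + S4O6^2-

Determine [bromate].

n(S2O3^2-) = 0.02437 × 0.09835 = 2.397 × 10^-3 mol
n(I2) = n(S2O3^2-)/2 = 1.198 × 10^-3 mol
From the 1:3 ratio, n(BrO3^-) in the aliquot = 1/3 × 1.198 × 10^-3 = 3.995 × 10^-4 mol
[BrO3^-] = 3.995 × 10^-4 / 0.01993 = 0.02004 mol/L

0.02004 M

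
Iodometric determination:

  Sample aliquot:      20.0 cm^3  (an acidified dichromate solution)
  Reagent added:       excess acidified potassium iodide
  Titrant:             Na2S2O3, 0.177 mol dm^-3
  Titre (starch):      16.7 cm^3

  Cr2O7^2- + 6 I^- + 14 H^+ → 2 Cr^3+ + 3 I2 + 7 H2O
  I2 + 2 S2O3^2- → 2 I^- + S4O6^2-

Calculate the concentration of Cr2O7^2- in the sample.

n(S2O3^2-) = 0.0167 × 0.177 = 2.96 × 10^-3 mol
n(I2) = n(S2O3^2-)/2 = 1.48 × 10^-3 mol
From the 1:3 ratio, n(Cr2O7^2-) in the aliquot = 1/3 × 1.48 × 10^-3 = 4.93 × 10^-4 mol
[Cr2O7^2-] = 4.93 × 10^-4 / 0.0200 = 0.0246 mol/L

0.0246 mol/L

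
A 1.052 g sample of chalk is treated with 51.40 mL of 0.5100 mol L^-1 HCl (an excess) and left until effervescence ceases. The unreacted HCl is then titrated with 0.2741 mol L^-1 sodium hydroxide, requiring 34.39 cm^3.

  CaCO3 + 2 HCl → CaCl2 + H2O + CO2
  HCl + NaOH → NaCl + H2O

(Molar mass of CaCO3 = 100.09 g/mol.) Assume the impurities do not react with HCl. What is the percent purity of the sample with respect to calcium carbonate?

n(HCl) added = 0.05140 × 0.5100 = 0.02621 mol
n(NaOH) used in back-titration = 0.03439 × 0.2741 = 9.426 × 10^-3 mol
n(HCl) left over = 9.426 × 10^-3 mol (1:1 ratio)
n(HCl) consumed by analyte = 0.02621 − 9.426 × 10^-3 = 0.01679 mol
From the 1:2 ratio, n(CaCO3) = 1/2 × 0.01679 = 8.394 × 10^-3 mol
mass of CaCO3 = 8.394 × 10^-3 × 100.09 = 0.8401 g
% CaCO3 = 0.8401 / 1.052 × 100 = 79.86 %

79.86 %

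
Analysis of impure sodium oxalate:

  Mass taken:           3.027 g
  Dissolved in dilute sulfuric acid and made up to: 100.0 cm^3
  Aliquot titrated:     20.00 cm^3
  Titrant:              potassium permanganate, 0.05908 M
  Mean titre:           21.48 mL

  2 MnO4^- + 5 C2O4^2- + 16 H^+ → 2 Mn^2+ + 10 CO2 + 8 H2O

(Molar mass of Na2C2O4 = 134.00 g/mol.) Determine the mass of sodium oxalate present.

n(KMnO4) per titration = 0.02148 × 0.05908 = 1.269 × 10^-3 mol
From the 5:2 ratio, n(Na2C2O4) in each aliquot = 5/2 × 1.269 × 10^-3 = 3.173 × 10^-3 mol
n(Na2C2O4) in the whole flask = 3.173 × 10^-3 × 100.0/20.00 = 0.01586 mol
mass of Na2C2O4 = 0.01586 × 134.00 = 2.126 g

2.126 g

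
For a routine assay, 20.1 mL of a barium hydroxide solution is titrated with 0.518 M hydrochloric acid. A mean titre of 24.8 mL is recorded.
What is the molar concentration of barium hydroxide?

0.320 M

Ba(OH)2 + 2 HCl → BaCl2 + 2 H2O
n(HCl) = 0.0248 L × 0.518 mol/L = 0.0128 mol
From the 1:2 mole ratio, n(Ba(OH)2) = 1/2 × 0.0128 = 6.42 × 10^-3 mol
[Ba(OH)2] = 6.42 × 10^-3 mol / 0.0201 L = 0.320 mol/L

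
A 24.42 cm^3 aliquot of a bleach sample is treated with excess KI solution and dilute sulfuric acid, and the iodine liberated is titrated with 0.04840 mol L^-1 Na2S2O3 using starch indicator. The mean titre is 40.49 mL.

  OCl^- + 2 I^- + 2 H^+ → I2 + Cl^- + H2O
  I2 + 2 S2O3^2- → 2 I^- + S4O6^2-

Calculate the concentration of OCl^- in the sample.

n(S2O3^2-) = 0.04049 × 0.04840 = 1.960 × 10^-3 mol
n(I2) = n(S2O3^2-)/2 = 9.799 × 10^-4 mol
n(OCl^-) in the aliquot = 9.799 × 10^-4 mol (1:1 ratio)
[OCl^-] = 9.799 × 10^-4 / 0.02442 = 0.04013 mol/L

0.04013 mol/L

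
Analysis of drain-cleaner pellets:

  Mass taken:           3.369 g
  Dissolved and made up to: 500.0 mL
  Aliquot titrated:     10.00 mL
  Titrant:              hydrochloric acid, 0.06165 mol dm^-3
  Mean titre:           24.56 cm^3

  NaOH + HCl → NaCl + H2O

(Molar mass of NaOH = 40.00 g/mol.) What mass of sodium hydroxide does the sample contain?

3.028 g

n(HCl) per titration = 0.02456 × 0.06165 = 1.514 × 10^-3 mol
n(NaOH) in each aliquot = 1.514 × 10^-3 mol (1:1 ratio)
n(NaOH) in the whole flask = 1.514 × 10^-3 × 500.0/10.00 = 0.07571 mol
mass of NaOH = 0.07571 × 40.00 = 3.028 g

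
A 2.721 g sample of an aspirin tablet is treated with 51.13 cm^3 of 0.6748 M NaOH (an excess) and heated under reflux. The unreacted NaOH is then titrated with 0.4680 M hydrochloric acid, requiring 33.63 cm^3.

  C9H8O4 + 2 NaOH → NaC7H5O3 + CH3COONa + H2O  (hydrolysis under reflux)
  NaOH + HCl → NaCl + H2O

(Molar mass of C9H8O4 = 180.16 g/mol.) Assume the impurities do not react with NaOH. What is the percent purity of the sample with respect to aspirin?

62.12 %

n(NaOH) added = 0.05113 × 0.6748 = 0.03450 mol
n(HCl) used in back-titration = 0.03363 × 0.4680 = 0.01574 mol
n(NaOH) left over = 0.01574 mol (1:1 ratio)
n(NaOH) consumed by analyte = 0.03450 − 0.01574 = 0.01876 mol
From the 1:2 ratio, n(C9H8O4) = 1/2 × 0.01876 = 9.382 × 10^-3 mol
mass of C9H8O4 = 9.382 × 10^-3 × 180.16 = 1.690 g
% C9H8O4 = 1.690 / 2.721 × 100 = 62.12 %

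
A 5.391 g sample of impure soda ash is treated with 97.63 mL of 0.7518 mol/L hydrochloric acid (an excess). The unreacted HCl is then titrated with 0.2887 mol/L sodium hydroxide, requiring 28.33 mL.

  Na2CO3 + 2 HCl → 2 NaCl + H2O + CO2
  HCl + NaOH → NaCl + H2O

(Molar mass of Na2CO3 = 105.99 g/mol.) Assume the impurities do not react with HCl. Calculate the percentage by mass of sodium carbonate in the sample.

64.11 %

n(HCl) added = 0.09763 × 0.7518 = 0.07340 mol
n(NaOH) used in back-titration = 0.02833 × 0.2887 = 8.179 × 10^-3 mol
n(HCl) left over = 8.179 × 10^-3 mol (1:1 ratio)
n(HCl) consumed by analyte = 0.07340 − 8.179 × 10^-3 = 0.06522 mol
From the 1:2 ratio, n(Na2CO3) = 1/2 × 0.06522 = 0.03261 mol
mass of Na2CO3 = 0.03261 × 105.99 = 3.456 g
% Na2CO3 = 3.456 / 5.391 × 100 = 64.11 %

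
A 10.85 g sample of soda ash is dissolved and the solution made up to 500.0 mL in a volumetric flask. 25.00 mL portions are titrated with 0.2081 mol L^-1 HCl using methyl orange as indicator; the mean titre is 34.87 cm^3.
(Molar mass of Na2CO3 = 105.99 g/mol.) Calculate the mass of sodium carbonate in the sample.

Na2CO3 + 2 HCl → 2 NaCl + H2O + CO2
n(HCl) per titration = 0.03487 × 0.2081 = 7.256 × 10^-3 mol
From the 1:2 ratio, n(Na2CO3) in each aliquot = 1/2 × 7.256 × 10^-3 = 3.628 × 10^-3 mol
n(Na2CO3) in the whole flask = 3.628 × 10^-3 × 500.0/25.00 = 0.07256 mol
mass of Na2CO3 = 0.07256 × 105.99 = 7.691 g

7.691 g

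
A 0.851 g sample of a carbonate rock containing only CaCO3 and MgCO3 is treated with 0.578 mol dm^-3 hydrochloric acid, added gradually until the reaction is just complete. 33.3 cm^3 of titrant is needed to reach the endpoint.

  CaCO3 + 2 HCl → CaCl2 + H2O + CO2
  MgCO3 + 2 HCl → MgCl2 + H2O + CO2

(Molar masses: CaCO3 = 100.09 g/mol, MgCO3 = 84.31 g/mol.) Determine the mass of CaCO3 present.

n(HCl) = 0.0333 × 0.578 = 0.0192 mol
Let x = n(CaCO3), y = n(MgCO3).
Titrant: 2x + 2y = 0.0192;  mass: 100.09x + 84.31y = 0.851
Solving, x = 2.51 × 10^-3 mol, y = 7.11 × 10^-3 mol
mass of CaCO3 = 2.51 × 10^-3 × 100.09 = 0.251 g

0.251 g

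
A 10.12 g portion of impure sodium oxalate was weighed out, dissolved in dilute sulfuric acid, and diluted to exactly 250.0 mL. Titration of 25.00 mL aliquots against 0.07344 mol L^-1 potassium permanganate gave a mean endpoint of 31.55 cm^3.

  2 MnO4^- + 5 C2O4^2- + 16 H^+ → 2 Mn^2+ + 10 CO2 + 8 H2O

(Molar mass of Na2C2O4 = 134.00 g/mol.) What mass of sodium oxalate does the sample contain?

7.762 g

n(KMnO4) per titration = 0.03155 × 0.07344 = 2.317 × 10^-3 mol
From the 5:2 ratio, n(Na2C2O4) in each aliquot = 5/2 × 2.317 × 10^-3 = 5.793 × 10^-3 mol
n(Na2C2O4) in the whole flask = 5.793 × 10^-3 × 250.0/25.00 = 0.05793 mol
mass of Na2C2O4 = 0.05793 × 134.00 = 7.762 g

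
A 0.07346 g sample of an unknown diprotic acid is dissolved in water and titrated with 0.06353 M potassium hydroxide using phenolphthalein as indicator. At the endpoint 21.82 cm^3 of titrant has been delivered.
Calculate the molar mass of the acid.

n(KOH) = 0.02182 L × 0.06353 mol/L = 1.386 × 10^-3 mol
From the 1:2 ratio, n(H2A) = 1/2 × 1.386 × 10^-3 = 6.931 × 10^-4 mol
M = m / n = 0.07346 g / 6.931 × 10^-4 mol = 106.0 g/mol

106.0 g/mol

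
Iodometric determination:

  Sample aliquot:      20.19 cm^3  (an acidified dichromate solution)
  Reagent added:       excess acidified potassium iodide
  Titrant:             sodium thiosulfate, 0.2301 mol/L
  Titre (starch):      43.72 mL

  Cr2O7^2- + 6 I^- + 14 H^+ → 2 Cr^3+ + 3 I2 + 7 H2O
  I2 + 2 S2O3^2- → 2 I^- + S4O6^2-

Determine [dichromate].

n(S2O3^2-) = 0.04372 × 0.2301 = 0.01006 mol
n(I2) = n(S2O3^2-)/2 = 5.030 × 10^-3 mol
From the 1:3 ratio, n(Cr2O7^2-) in the aliquot = 1/3 × 5.030 × 10^-3 = 1.677 × 10^-3 mol
[Cr2O7^2-] = 1.677 × 10^-3 / 0.02019 = 0.08304 mol/L

0.08304 mol/L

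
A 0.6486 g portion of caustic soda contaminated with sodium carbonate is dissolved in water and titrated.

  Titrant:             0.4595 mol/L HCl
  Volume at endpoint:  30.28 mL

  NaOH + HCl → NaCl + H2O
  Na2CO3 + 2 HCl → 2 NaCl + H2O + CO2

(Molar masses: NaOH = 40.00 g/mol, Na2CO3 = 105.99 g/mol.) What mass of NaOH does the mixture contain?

0.2732 g

n(HCl) = 0.03028 × 0.4595 = 0.01391 mol
Let x = n(NaOH), y = n(Na2CO3).
Titrant: 1x + 2y = 0.01391;  mass: 40.00x + 105.99y = 0.6486
Solving, x = 6.830 × 10^-3 mol, y = 3.542 × 10^-3 mol
mass of NaOH = 6.830 × 10^-3 × 40.00 = 0.2732 g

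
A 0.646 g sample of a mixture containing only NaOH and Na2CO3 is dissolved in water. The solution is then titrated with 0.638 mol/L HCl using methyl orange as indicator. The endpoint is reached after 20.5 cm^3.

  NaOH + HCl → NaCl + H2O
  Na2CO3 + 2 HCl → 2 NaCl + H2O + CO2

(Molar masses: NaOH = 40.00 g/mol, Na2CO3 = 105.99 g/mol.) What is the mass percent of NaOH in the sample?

n(HCl) = 0.0205 × 0.638 = 0.0131 mol
Let x = n(NaOH), y = n(Na2CO3).
Titrant: 1x + 2y = 0.0131;  mass: 40.00x + 105.99y = 0.646
Solving, x = 3.63 × 10^-3 mol, y = 4.73 × 10^-3 mol
mass of NaOH = 3.63 × 10^-3 × 40.00 = 0.145 g
% NaOH = 0.145 / 0.646 × 100 = 22.5 %

22.5 %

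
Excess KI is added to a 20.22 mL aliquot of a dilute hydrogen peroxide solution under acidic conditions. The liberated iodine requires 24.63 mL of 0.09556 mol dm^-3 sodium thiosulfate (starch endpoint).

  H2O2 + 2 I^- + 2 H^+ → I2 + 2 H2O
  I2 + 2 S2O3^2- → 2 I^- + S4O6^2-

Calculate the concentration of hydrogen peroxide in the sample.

n(S2O3^2-) = 0.02463 × 0.09556 = 2.354 × 10^-3 mol
n(I2) = n(S2O3^2-)/2 = 1.177 × 10^-3 mol
n(H2O2) in the aliquot = 1.177 × 10^-3 mol (1:1 ratio)
[H2O2] = 1.177 × 10^-3 / 0.02022 = 0.05820 mol/L

0.05820 mol/L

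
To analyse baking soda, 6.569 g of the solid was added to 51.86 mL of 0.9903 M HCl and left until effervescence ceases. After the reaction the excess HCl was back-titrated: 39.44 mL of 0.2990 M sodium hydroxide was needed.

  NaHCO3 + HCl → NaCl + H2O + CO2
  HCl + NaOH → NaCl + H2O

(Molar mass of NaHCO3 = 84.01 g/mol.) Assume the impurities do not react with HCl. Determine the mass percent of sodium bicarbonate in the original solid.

50.60 %

n(HCl) added = 0.05186 × 0.9903 = 0.05136 mol
n(NaOH) used in back-titration = 0.03944 × 0.2990 = 0.01179 mol
n(HCl) left over = 0.01179 mol (1:1 ratio)
n(HCl) consumed by analyte = 0.05136 − 0.01179 = 0.03956 mol
n(NaHCO3) = 0.03956 mol (1:1 ratio)
mass of NaHCO3 = 0.03956 × 84.01 = 3.324 g
% NaHCO3 = 3.324 / 6.569 × 100 = 50.60 %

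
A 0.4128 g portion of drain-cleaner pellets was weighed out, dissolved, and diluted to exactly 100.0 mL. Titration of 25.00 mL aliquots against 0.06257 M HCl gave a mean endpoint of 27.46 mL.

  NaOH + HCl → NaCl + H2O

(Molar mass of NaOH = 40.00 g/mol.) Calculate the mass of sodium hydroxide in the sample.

0.2749 g

n(HCl) per titration = 0.02746 × 0.06257 = 1.718 × 10^-3 mol
n(NaOH) in each aliquot = 1.718 × 10^-3 mol (1:1 ratio)
n(NaOH) in the whole flask = 1.718 × 10^-3 × 100.0/25.00 = 6.873 × 10^-3 mol
mass of NaOH = 6.873 × 10^-3 × 40.00 = 0.2749 g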